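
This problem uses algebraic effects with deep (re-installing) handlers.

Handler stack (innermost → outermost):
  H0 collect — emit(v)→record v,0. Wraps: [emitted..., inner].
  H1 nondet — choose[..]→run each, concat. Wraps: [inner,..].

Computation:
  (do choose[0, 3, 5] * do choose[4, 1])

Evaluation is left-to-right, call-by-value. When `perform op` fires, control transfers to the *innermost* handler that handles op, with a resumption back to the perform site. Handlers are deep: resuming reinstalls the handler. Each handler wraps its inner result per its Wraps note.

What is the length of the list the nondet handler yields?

Working:
choose[0, 3, 5] @ H1
  branch[0] choose=0:
    choose[4, 1] @ H1
      branch[0] choose=4:
        H0 returns [0]
        H1 returns [[0]]
      branch[1] choose=1:
        H0 returns [0]
        H1 returns [[0]]
  branch[1] choose=3:
    choose[4, 1] @ H1
      branch[0] choose=4:
        H0 returns [12]
        H1 returns [[12]]
      branch[1] choose=1:
        H0 returns [3]
        H1 returns [[3]]
  branch[2] choose=5:
    choose[4, 1] @ H1
      branch[0] choose=4:
        H0 returns [20]
        H1 returns [[20]]
      branch[1] choose=1:
        H0 returns [5]
        H1 returns [[5]]
= [[0], [0], [12], [3], [20], [5]]

Answer: 6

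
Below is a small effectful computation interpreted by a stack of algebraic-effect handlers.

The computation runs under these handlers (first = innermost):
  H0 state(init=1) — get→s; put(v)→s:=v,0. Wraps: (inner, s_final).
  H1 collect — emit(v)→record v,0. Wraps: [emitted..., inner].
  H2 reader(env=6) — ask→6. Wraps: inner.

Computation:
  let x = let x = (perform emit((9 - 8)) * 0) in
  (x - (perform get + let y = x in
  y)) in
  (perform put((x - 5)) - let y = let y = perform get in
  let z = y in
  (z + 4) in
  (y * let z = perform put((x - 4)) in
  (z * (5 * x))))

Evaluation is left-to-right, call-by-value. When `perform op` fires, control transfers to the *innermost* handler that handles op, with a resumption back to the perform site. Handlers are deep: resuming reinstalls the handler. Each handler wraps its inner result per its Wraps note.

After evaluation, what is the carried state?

Step-by-step:
emit(1) @ H1 ⇒ out+=1
get @ H0 ⇒ 1
put(-6) @ H0 ⇒ s:=-6
get @ H0 ⇒ -6
put(-5) @ H0 ⇒ s:=-5
H0 returns (0, -5)
H1 returns [1, (0, -5)]
H2 returns [1, (0, -5)]
= [1, (0, -5)]

Answer: -5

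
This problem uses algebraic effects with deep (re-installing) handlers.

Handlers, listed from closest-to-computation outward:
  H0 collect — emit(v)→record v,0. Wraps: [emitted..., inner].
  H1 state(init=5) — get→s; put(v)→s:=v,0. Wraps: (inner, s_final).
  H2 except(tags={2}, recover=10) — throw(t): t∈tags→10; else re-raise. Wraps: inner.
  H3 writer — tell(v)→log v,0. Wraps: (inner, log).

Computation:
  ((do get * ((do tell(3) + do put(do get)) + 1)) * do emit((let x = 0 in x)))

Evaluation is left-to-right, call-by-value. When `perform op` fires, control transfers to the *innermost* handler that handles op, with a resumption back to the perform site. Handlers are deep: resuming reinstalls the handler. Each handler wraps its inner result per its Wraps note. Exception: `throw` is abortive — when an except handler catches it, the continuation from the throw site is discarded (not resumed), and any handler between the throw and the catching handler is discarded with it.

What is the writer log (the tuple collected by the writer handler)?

Answer: (3)

Step-by-step:
get @ H1 ⇒ 5
tell(3) @ H3 ⇒ log+=3
get @ H1 ⇒ 5
put(5) @ H1 ⇒ s:=5
emit(0) @ H0 ⇒ out+=0
H0 returns [0, 0]
H1 returns ([0, 0], 5)
H2 returns ([0, 0], 5)
H3 returns (([0, 0], 5), (3))
= (([0, 0], 5), (3))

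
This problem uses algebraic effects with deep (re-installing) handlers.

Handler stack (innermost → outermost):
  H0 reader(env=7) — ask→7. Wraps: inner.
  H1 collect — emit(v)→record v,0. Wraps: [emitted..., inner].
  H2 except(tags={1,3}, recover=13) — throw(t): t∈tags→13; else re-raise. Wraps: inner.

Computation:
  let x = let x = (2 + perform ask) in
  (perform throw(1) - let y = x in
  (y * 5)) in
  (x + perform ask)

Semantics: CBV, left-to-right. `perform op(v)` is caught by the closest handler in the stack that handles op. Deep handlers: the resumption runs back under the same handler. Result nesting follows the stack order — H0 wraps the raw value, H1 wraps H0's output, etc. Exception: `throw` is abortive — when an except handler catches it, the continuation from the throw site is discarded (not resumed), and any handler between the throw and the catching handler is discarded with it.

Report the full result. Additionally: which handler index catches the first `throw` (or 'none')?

Answer: 13 ; first throw caught by: H2

Evaluation trace:
ask @ H0 ⇒ 7
throw(1) @ H2 caught ⇒ 13
= 13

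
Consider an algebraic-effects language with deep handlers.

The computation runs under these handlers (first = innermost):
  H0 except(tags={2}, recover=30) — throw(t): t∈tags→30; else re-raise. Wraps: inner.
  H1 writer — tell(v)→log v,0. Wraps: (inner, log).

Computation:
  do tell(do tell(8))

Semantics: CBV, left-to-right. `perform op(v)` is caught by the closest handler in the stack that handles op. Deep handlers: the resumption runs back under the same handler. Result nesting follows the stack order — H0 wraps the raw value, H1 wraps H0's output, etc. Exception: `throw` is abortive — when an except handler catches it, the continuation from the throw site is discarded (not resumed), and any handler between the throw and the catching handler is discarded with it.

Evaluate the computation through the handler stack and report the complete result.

Step-by-step:
tell(8) @ H1 ⇒ log+=8
tell(0) @ H1 ⇒ log+=0
H0 returns 0
H1 returns (0, (8, 0))
= (0, (8, 0))

Answer: (0, (8, 0))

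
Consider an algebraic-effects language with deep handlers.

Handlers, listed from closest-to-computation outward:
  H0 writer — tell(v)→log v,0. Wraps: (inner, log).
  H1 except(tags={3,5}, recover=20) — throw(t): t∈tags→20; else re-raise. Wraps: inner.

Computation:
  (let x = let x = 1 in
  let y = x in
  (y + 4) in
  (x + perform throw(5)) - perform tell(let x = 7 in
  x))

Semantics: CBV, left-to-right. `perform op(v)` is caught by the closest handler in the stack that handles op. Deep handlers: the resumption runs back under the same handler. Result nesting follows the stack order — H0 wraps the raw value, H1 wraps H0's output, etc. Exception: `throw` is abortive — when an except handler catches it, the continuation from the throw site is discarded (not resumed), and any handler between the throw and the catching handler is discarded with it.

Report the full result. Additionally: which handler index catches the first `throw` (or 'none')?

Step-by-step:
throw(5) @ H1 caught ⇒ 20
= 20

Answer: 20 ; first throw caught by: H1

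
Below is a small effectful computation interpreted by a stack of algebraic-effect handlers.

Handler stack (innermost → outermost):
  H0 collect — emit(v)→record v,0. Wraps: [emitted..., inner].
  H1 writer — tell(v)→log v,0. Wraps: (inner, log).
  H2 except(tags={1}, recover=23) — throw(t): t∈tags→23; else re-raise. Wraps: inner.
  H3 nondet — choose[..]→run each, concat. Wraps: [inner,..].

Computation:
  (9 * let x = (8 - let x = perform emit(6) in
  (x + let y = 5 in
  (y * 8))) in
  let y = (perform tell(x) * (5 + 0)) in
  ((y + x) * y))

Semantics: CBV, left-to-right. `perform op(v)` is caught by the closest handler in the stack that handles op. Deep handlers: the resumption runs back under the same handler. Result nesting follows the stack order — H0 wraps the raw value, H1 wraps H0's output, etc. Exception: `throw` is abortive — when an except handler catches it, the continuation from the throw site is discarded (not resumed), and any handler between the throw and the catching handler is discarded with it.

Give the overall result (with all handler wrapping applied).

Step-by-step:
emit(6) @ H0 ⇒ out+=6
tell(-32) @ H1 ⇒ log+=-32
H0 returns [6, 0]
H1 returns ([6, 0], (-32))
H2 returns ([6, 0], (-32))
H3 returns [([6, 0], (-32))]
= [([6, 0], (-32))]

Answer: [([6, 0], (-32))]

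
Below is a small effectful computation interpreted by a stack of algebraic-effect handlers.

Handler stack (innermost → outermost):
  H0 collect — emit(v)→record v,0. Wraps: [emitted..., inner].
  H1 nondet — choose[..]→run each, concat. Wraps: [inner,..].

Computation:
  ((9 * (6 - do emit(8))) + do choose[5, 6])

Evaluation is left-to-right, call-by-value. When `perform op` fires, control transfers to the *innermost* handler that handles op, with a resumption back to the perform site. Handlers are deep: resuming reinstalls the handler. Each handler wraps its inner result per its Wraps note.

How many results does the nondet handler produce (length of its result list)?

Step-by-step:
emit(8) @ H0 ⇒ out+=8
choose[5, 6] @ H1
  branch[0] choose=5:
    H0 returns [8, 59]
    H1 returns [[8, 59]]
  branch[1] choose=6:
    H0 returns [8, 60]
    H1 returns [[8, 60]]
= [[8, 59], [8, 60]]

Answer: 2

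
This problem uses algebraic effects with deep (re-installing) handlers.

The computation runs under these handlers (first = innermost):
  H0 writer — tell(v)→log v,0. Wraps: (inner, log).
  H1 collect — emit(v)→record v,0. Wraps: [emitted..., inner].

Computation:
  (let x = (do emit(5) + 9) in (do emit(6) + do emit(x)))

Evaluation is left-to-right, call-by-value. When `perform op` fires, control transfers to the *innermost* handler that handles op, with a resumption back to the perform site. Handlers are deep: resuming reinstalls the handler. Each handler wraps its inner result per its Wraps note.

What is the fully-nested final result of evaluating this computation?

Working:
emit(5) @ H1 ⇒ out+=5
emit(6) @ H1 ⇒ out+=6
emit(9) @ H1 ⇒ out+=9
H0 returns (0, ())
H1 returns [5, 6, 9, (0, ())]
= [5, 6, 9, (0, ())]

Answer: [5, 6, 9, (0, ())]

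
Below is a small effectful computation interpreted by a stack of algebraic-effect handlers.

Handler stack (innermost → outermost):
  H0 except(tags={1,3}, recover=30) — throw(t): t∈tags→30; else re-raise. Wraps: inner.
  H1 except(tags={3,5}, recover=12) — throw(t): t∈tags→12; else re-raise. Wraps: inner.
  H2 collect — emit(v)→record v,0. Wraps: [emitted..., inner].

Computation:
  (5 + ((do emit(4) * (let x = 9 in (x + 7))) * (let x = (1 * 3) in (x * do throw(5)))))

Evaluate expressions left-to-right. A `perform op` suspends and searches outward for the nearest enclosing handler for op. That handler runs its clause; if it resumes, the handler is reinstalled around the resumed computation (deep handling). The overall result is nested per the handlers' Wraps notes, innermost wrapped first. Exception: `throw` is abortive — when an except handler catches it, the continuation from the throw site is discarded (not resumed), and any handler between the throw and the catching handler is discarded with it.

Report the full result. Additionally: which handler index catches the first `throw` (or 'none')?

Answer: [4, 12] ; first throw caught by: H1

Working:
emit(4) @ H2 ⇒ out+=4
throw(5) @ H0 re-raised
throw(5) @ H1 caught ⇒ 12
H2 returns [4, 12]
= [4, 12]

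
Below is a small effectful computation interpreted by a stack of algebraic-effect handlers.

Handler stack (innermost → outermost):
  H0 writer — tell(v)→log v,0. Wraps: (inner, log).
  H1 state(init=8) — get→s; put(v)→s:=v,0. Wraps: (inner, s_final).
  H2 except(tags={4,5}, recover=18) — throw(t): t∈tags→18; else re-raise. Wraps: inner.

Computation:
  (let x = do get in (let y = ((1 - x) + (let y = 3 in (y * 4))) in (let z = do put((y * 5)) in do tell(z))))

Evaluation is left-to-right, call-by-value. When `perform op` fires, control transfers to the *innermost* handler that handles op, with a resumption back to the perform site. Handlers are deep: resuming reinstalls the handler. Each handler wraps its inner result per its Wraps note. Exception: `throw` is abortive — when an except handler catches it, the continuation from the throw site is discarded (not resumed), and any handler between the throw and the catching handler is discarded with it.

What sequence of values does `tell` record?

Answer: (0)

Step-by-step:
get @ H1 ⇒ 8
put(25) @ H1 ⇒ s:=25
tell(0) @ H0 ⇒ log+=0
H0 returns (0, (0))
H1 returns ((0, (0)), 25)
H2 returns ((0, (0)), 25)
= ((0, (0)), 25)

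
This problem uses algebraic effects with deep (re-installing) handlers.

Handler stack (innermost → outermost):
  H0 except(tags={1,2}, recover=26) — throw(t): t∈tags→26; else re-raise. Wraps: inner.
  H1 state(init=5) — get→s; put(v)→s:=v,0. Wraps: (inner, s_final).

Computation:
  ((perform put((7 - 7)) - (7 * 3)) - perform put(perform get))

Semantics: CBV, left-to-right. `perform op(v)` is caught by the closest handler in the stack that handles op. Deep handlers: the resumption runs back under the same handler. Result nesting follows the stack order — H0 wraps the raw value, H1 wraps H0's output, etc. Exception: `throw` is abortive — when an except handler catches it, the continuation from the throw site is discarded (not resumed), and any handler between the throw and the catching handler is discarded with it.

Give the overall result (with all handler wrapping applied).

Step-by-step:
put(0) @ H1 ⇒ s:=0
get @ H1 ⇒ 0
put(0) @ H1 ⇒ s:=0
H0 returns -21
H1 returns (-21, 0)
= (-21, 0)

Answer: (-21, 0)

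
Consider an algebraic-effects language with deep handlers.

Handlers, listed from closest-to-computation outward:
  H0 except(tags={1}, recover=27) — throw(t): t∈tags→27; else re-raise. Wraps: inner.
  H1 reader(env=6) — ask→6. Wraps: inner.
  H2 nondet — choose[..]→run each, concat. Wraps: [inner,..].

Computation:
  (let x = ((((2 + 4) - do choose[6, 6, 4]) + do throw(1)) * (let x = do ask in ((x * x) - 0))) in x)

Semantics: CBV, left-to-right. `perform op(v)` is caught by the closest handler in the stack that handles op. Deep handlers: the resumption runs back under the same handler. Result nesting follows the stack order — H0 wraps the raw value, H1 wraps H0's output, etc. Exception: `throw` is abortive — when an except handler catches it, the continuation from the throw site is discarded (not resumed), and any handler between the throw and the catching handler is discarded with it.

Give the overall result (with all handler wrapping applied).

Step-by-step:
choose[6, 6, 4] @ H2
  branch[0] choose=6:
    throw(1) @ H0 caught ⇒ 27
    H1 returns 27
    H2 returns [27]
  branch[1] choose=6:
    throw(1) @ H0 caught ⇒ 27
    H1 returns 27
    H2 returns [27]
  branch[2] choose=4:
    throw(1) @ H0 caught ⇒ 27
    H1 returns 27
    H2 returns [27]
= [27, 27, 27]

Answer: [27, 27, 27]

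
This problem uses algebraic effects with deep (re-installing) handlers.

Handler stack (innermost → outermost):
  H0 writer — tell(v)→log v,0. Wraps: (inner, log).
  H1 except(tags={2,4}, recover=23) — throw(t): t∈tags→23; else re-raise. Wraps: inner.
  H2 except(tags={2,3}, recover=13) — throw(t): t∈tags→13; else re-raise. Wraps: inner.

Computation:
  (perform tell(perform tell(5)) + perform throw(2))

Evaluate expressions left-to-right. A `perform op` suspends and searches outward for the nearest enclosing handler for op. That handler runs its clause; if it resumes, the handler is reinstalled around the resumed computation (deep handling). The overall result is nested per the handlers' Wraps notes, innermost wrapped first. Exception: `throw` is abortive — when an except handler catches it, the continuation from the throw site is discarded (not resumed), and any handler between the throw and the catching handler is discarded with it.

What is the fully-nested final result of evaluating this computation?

Step-by-step:
tell(5) @ H0 ⇒ log+=5
tell(0) @ H0 ⇒ log+=0
throw(2) @ H1 caught ⇒ 23
H2 returns 23
= 23

Answer: 23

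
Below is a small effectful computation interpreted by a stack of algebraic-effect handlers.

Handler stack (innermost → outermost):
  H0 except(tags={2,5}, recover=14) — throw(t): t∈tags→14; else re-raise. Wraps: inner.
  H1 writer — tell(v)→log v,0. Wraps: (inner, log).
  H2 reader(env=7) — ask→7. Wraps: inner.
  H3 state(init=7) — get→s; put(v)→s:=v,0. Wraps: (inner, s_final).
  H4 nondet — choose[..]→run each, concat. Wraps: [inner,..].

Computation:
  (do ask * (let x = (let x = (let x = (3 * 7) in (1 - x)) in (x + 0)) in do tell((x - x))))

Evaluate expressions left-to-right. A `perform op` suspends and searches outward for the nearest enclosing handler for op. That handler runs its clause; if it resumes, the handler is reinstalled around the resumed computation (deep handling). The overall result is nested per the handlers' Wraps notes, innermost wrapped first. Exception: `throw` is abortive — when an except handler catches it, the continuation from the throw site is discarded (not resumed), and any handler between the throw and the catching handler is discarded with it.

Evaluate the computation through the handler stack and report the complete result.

Step-by-step:
ask @ H2 ⇒ 7
tell(0) @ H1 ⇒ log+=0
H0 returns 0
H1 returns (0, (0))
H2 returns (0, (0))
H3 returns ((0, (0)), 7)
H4 returns [((0, (0)), 7)]
= [((0, (0)), 7)]

Answer: [((0, (0)), 7)]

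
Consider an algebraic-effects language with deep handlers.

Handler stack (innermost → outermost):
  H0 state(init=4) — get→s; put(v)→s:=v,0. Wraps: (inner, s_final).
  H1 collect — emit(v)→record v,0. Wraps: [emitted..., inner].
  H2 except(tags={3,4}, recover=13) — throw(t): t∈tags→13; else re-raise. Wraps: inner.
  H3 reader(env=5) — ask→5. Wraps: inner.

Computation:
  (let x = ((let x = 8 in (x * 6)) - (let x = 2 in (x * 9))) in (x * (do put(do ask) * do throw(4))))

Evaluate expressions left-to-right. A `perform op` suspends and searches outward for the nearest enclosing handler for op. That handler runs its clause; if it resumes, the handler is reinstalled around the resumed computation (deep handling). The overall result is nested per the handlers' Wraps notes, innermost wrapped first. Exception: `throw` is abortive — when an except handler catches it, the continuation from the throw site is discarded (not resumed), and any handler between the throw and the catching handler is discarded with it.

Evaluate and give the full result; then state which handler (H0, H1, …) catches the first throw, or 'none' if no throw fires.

Answer: 13 ; first throw caught by: H2

Step-by-step:
ask @ H3 ⇒ 5
put(5) @ H0 ⇒ s:=5
throw(4) @ H2 caught ⇒ 13
H3 returns 13
= 13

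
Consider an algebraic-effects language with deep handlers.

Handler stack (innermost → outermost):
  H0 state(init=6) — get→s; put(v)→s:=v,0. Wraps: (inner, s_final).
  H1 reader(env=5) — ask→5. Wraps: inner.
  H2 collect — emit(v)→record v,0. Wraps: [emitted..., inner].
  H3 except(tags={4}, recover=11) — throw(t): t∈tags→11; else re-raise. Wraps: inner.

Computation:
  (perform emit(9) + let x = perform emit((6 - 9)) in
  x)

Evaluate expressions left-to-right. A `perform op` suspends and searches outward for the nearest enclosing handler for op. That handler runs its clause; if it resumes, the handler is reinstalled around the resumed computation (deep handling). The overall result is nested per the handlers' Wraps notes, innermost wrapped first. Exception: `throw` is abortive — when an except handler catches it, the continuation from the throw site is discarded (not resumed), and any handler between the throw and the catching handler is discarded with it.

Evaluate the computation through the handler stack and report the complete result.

Answer: [9, -3, (0, 6)]

Step-by-step:
emit(9) @ H2 ⇒ out+=9
emit(-3) @ H2 ⇒ out+=-3
H0 returns (0, 6)
H1 returns (0, 6)
H2 returns [9, -3, (0, 6)]
H3 returns [9, -3, (0, 6)]
= [9, -3, (0, 6)]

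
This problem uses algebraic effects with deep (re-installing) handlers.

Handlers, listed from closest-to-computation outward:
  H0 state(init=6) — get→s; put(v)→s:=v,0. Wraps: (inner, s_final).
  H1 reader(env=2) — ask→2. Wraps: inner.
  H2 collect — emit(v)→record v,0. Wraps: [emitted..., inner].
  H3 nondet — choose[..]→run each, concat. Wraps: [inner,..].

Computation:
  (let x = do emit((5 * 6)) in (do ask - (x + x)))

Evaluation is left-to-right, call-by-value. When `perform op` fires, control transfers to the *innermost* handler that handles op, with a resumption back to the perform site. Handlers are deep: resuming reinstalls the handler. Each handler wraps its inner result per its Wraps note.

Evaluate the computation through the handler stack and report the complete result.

Answer: [[30, (2, 6)]]

Working:
emit(30) @ H2 ⇒ out+=30
ask @ H1 ⇒ 2
H0 returns (2, 6)
H1 returns (2, 6)
H2 returns [30, (2, 6)]
H3 returns [[30, (2, 6)]]
= [[30, (2, 6)]]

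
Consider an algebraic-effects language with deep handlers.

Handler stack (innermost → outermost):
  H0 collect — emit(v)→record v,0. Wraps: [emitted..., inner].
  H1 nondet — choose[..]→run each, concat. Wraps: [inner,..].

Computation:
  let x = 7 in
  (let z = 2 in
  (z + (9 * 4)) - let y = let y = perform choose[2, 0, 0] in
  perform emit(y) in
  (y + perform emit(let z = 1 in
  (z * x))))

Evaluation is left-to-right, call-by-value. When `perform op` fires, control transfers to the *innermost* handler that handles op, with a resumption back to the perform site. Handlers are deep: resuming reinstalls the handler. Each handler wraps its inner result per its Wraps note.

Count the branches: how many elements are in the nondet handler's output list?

Working:
choose[2, 0, 0] @ H1
  branch[0] choose=2:
    emit(2) @ H0 ⇒ out+=2
    emit(7) @ H0 ⇒ out+=7
    H0 returns [2, 7, 38]
    H1 returns [[2, 7, 38]]
  branch[1] choose=0:
    emit(0) @ H0 ⇒ out+=0
    emit(7) @ H0 ⇒ out+=7
    H0 returns [0, 7, 38]
    H1 returns [[0, 7, 38]]
  branch[2] choose=0:
    emit(0) @ H0 ⇒ out+=0
    emit(7) @ H0 ⇒ out+=7
    H0 returns [0, 7, 38]
    H1 returns [[0, 7, 38]]
= [[2, 7, 38], [0, 7, 38], [0, 7, 38]]

Answer: 3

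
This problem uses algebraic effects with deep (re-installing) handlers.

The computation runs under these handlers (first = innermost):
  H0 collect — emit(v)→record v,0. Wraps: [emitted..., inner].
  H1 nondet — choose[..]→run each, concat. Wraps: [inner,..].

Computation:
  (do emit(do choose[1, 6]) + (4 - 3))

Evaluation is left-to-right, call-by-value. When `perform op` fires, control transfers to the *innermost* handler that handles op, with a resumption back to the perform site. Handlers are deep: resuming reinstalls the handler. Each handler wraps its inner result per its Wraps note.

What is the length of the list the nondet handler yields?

Working:
choose[1, 6] @ H1
  branch[0] choose=1:
    emit(1) @ H0 ⇒ out+=1
    H0 returns [1, 1]
    H1 returns [[1, 1]]
  branch[1] choose=6:
    emit(6) @ H0 ⇒ out+=6
    H0 returns [6, 1]
    H1 returns [[6, 1]]
= [[1, 1], [6, 1]]

Answer: 2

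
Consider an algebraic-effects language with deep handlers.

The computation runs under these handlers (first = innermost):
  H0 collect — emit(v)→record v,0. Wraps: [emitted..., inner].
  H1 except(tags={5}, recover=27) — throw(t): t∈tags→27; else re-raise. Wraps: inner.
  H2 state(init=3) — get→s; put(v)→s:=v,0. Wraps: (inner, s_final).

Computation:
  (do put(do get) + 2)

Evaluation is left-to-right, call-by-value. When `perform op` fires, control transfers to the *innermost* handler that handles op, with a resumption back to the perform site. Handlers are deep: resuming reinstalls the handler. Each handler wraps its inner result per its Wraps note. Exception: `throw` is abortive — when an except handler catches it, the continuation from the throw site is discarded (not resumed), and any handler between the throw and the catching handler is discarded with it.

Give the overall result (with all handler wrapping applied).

Step-by-step:
get @ H2 ⇒ 3
put(3) @ H2 ⇒ s:=3
H0 returns [2]
H1 returns [2]
H2 returns ([2], 3)
= ([2], 3)

Answer: ([2], 3)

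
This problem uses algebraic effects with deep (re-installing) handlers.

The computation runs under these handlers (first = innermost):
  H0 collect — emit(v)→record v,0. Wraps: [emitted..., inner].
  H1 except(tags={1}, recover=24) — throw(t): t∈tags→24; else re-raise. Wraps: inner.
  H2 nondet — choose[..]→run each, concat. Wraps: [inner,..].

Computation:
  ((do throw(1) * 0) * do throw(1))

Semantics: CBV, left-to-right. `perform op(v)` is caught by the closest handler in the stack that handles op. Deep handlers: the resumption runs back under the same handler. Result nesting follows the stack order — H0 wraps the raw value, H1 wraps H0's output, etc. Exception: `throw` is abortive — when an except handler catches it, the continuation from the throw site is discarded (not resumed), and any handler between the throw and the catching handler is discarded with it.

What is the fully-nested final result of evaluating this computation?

Evaluation trace:
throw(1) @ H1 caught ⇒ 24
H2 returns [24]
= [24]

Answer: [24]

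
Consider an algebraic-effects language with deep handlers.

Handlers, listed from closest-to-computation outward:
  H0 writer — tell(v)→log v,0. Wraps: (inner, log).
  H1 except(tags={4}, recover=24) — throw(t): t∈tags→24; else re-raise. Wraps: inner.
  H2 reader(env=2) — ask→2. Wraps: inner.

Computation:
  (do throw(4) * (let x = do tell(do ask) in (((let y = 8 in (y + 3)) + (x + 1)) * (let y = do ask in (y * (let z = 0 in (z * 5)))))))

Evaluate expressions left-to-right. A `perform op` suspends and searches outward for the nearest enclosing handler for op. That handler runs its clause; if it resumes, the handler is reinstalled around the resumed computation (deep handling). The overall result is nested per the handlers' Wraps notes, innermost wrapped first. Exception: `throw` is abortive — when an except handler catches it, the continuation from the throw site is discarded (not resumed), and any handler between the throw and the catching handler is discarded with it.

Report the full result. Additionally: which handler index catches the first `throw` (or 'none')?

Answer: 24 ; first throw caught by: H1

Step-by-step:
throw(4) @ H1 caught ⇒ 24
H2 returns 24
= 24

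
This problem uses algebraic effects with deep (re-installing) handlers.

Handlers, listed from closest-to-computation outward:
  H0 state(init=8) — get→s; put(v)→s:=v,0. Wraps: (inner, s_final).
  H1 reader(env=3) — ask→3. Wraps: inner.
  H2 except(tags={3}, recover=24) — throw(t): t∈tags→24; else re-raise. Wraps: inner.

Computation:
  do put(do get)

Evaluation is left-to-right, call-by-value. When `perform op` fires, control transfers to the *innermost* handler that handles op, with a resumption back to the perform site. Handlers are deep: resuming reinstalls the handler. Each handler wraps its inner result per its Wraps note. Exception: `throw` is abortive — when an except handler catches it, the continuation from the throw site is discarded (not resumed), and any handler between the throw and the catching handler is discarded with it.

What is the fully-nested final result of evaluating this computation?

Answer: (0, 8)

Step-by-step:
get @ H0 ⇒ 8
put(8) @ H0 ⇒ s:=8
H0 returns (0, 8)
H1 returns (0, 8)
H2 returns (0, 8)
= (0, 8)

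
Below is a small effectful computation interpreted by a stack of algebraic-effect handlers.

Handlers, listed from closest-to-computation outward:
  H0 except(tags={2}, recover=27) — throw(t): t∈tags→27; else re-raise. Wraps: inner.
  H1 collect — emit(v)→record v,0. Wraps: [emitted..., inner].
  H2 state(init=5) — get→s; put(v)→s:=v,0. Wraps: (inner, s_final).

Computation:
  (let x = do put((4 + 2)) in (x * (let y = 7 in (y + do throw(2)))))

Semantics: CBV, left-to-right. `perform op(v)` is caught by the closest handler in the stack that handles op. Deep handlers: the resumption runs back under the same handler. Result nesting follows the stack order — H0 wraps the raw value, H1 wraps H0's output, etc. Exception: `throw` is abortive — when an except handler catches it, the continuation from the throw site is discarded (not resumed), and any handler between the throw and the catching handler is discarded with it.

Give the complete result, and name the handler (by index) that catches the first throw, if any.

Answer: ([27], 6) ; first throw caught by: H0

Step-by-step:
put(6) @ H2 ⇒ s:=6
throw(2) @ H0 caught ⇒ 27
H1 returns [27]
H2 returns ([27], 6)
= ([27], 6)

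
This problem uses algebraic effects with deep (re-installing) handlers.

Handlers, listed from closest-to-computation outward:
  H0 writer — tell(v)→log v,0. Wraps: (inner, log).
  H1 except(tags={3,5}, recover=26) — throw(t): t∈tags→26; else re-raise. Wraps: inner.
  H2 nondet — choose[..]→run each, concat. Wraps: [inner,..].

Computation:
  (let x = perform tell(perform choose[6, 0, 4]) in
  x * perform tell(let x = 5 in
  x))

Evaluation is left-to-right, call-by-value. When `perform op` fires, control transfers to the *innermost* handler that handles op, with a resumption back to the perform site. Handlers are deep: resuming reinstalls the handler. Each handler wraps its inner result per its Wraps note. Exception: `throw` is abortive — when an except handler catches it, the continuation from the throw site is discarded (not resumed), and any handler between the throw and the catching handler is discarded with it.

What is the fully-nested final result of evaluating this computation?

Answer: [(0, (6, 5)), (0, (0, 5)), (0, (4, 5))]

Step-by-step:
choose[6, 0, 4] @ H2
  branch[0] choose=6:
    tell(6) @ H0 ⇒ log+=6
    tell(5) @ H0 ⇒ log+=5
    H0 returns (0, (6, 5))
    H1 returns (0, (6, 5))
    H2 returns [(0, (6, 5))]
  branch[1] choose=0:
    tell(0) @ H0 ⇒ log+=0
    tell(5) @ H0 ⇒ log+=5
    H0 returns (0, (0, 5))
    H1 returns (0, (0, 5))
    H2 returns [(0, (0, 5))]
  branch[2] choose=4:
    tell(4) @ H0 ⇒ log+=4
    tell(5) @ H0 ⇒ log+=5
    H0 returns (0, (4, 5))
    H1 returns (0, (4, 5))
    H2 returns [(0, (4, 5))]
= [(0, (6, 5)), (0, (0, 5)), (0, (4, 5))]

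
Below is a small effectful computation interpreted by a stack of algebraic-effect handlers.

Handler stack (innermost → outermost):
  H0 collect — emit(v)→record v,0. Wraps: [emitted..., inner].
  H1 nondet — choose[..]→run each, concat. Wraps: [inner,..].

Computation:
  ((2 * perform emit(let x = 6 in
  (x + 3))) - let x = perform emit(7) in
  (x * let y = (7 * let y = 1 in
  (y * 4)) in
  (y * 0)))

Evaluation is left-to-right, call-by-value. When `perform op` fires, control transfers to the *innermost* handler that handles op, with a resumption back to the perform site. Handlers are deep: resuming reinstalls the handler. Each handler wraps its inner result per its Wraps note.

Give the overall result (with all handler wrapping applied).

Answer: [[9, 7, 0]]

Evaluation trace:
emit(9) @ H0 ⇒ out+=9
emit(7) @ H0 ⇒ out+=7
H0 returns [9, 7, 0]
H1 returns [[9, 7, 0]]
= [[9, 7, 0]]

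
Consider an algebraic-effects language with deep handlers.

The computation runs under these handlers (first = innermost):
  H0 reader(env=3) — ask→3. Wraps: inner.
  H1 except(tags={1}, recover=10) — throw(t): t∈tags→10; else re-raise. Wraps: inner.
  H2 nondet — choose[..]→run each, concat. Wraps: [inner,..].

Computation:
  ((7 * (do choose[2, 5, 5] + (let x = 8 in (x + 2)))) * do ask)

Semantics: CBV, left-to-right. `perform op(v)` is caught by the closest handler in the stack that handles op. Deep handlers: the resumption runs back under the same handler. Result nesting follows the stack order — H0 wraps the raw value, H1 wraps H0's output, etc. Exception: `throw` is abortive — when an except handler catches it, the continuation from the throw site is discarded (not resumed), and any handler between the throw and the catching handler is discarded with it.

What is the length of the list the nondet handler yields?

Answer: 3

Evaluation trace:
choose[2, 5, 5] @ H2
  branch[0] choose=2:
    ask @ H0 ⇒ 3
    H0 returns 252
    H1 returns 252
    H2 returns [252]
  branch[1] choose=5:
    ask @ H0 ⇒ 3
    H0 returns 315
    H1 returns 315
    H2 returns [315]
  branch[2] choose=5:
    ask @ H0 ⇒ 3
    H0 returns 315
    H1 returns 315
    H2 returns [315]
= [252, 315, 315]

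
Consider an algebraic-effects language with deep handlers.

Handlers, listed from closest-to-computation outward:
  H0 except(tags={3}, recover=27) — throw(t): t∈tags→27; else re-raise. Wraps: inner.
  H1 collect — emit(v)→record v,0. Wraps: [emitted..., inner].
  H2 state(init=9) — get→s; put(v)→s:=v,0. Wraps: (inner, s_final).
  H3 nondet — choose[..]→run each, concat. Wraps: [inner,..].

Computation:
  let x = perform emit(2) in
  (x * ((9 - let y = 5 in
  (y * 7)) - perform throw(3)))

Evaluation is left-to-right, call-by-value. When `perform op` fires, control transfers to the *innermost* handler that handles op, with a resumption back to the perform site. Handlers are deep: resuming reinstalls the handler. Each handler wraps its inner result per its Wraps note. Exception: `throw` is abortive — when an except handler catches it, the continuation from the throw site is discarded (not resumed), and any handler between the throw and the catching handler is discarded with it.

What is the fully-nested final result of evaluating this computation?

Working:
emit(2) @ H1 ⇒ out+=2
throw(3) @ H0 caught ⇒ 27
H1 returns [2, 27]
H2 returns ([2, 27], 9)
H3 returns [([2, 27], 9)]
= [([2, 27], 9)]

Answer: [([2, 27], 9)]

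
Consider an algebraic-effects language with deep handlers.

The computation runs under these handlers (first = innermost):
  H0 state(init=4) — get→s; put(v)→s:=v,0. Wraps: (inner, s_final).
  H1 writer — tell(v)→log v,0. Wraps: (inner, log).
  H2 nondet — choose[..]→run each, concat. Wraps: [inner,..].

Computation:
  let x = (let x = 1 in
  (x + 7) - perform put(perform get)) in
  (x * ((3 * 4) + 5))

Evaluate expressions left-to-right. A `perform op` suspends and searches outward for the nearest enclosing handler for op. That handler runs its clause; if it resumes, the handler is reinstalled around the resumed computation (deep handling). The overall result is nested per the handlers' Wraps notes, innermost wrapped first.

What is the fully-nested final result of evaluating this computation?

Answer: [((136, 4), ())]

Evaluation trace:
get @ H0 ⇒ 4
put(4) @ H0 ⇒ s:=4
H0 returns (136, 4)
H1 returns ((136, 4), ())
H2 returns [((136, 4), ())]
= [((136, 4), ())]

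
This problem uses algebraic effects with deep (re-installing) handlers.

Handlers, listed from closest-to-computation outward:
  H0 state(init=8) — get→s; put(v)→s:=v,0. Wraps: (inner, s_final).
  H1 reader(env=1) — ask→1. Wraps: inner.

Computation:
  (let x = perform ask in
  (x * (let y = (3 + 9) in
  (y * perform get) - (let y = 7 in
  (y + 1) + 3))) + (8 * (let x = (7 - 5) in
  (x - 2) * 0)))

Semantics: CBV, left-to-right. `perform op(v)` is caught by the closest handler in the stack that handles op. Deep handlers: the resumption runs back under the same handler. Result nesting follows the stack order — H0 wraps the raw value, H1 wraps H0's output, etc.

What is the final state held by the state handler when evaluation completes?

Evaluation trace:
ask @ H1 ⇒ 1
get @ H0 ⇒ 8
H0 returns (85, 8)
H1 returns (85, 8)
= (85, 8)

Answer: 8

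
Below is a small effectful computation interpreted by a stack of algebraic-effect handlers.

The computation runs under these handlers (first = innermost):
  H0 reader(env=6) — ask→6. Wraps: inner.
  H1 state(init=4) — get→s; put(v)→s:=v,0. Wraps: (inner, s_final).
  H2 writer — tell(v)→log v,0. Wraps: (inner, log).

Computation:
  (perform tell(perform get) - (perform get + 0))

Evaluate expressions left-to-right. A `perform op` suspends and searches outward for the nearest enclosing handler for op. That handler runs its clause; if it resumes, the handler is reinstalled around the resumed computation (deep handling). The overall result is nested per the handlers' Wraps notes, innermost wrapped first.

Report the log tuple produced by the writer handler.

Evaluation trace:
get @ H1 ⇒ 4
tell(4) @ H2 ⇒ log+=4
get @ H1 ⇒ 4
H0 returns -4
H1 returns (-4, 4)
H2 returns ((-4, 4), (4))
= ((-4, 4), (4))

Answer: (4)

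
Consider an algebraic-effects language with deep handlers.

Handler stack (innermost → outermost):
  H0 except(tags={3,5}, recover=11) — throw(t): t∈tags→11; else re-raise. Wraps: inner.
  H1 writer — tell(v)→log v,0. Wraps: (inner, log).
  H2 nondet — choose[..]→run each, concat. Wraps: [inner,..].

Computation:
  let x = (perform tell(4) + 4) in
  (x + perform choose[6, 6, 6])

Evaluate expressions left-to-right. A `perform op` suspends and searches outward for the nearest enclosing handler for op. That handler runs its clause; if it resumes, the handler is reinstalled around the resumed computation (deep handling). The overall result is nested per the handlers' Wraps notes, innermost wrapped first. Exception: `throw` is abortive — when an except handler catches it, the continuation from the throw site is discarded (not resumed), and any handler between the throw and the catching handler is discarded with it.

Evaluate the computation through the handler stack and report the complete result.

Answer: [(10, (4)), (10, (4)), (10, (4))]

Evaluation trace:
tell(4) @ H1 ⇒ log+=4
choose[6, 6, 6] @ H2
  branch[0] choose=6:
    H0 returns 10
    H1 returns (10, (4))
    H2 returns [(10, (4))]
  branch[1] choose=6:
    H0 returns 10
    H1 returns (10, (4))
    H2 returns [(10, (4))]
  branch[2] choose=6:
    H0 returns 10
    H1 returns (10, (4))
    H2 returns [(10, (4))]
= [(10, (4)), (10, (4)), (10, (4))]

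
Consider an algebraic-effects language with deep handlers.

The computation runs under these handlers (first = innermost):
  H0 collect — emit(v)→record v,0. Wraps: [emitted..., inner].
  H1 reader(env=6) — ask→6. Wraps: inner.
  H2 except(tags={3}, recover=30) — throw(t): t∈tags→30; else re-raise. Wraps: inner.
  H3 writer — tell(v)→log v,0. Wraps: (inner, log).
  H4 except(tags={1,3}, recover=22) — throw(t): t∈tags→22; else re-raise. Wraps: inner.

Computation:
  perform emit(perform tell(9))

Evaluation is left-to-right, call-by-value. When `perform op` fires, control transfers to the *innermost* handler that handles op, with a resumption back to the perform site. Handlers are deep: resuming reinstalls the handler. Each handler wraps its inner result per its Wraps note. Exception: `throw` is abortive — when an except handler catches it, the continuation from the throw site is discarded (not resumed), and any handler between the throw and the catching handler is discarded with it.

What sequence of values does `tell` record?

Working:
tell(9) @ H3 ⇒ log+=9
emit(0) @ H0 ⇒ out+=0
H0 returns [0, 0]
H1 returns [0, 0]
H2 returns [0, 0]
H3 returns ([0, 0], (9))
H4 returns ([0, 0], (9))
= ([0, 0], (9))

Answer: (9)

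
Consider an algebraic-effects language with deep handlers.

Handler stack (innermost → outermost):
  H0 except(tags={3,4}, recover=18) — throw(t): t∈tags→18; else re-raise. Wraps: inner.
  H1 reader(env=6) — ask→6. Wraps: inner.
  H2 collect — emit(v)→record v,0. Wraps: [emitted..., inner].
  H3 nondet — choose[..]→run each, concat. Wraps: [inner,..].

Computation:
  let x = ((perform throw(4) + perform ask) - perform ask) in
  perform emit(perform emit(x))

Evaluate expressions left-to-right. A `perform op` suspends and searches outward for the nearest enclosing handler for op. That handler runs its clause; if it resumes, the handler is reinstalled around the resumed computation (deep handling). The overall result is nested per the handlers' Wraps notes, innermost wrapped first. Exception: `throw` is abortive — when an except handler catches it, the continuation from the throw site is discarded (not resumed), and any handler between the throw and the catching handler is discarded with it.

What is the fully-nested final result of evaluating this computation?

Working:
throw(4) @ H0 caught ⇒ 18
H1 returns 18
H2 returns [18]
H3 returns [[18]]
= [[18]]

Answer: [[18]]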